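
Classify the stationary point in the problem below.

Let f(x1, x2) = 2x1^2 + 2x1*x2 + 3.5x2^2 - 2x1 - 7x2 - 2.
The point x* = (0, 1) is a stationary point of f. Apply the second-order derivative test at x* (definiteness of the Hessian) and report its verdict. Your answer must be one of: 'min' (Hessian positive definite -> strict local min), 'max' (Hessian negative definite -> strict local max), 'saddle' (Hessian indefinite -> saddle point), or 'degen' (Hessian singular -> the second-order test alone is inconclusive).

Compute the Hessian H = grad^2 f:
  H = [[4, 2], [2, 7]]
Verify stationarity: grad f(x*) = H x* + g = (0, 0).
Eigenvalues of H: 3, 8.
Both eigenvalues > 0, so H is positive definite -> x* is a strict local min.

min


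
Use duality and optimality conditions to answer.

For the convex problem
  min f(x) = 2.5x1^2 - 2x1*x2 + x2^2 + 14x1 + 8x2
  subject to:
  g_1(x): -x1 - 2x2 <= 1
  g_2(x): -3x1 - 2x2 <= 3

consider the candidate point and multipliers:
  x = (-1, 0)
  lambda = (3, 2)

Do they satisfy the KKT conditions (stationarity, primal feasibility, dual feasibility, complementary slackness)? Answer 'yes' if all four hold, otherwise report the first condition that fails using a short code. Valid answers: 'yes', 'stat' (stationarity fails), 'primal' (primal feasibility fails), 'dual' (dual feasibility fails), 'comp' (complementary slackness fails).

Gradient of f: grad f(x) = Q x + c = (9, 10)
Constraint values g_i(x) = a_i^T x - b_i:
  g_1((-1, 0)) = 0
  g_2((-1, 0)) = 0
Stationarity residual: grad f(x) + sum_i lambda_i a_i = (0, 0)
  -> stationarity OK
Primal feasibility (all g_i <= 0): OK
Dual feasibility (all lambda_i >= 0): OK
Complementary slackness (lambda_i * g_i(x) = 0 for all i): OK

Verdict: yes, KKT holds.

yes


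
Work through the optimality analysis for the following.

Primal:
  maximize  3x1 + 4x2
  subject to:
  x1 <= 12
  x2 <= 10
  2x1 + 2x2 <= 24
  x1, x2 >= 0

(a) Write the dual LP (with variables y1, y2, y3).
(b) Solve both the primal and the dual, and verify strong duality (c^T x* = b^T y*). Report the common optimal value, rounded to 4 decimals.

The standard primal-dual pair for 'max c^T x s.t. A x <= b, x >= 0' is:
  Dual:  min b^T y  s.t.  A^T y >= c,  y >= 0.

So the dual LP is:
  minimize  12y1 + 10y2 + 24y3
  subject to:
    y1 + 2y3 >= 3
    y2 + 2y3 >= 4
    y1, y2, y3 >= 0

Solving the primal: x* = (2, 10).
  primal value c^T x* = 46.
Solving the dual: y* = (0, 1, 1.5).
  dual value b^T y* = 46.
Strong duality: c^T x* = b^T y*. Confirmed.

46


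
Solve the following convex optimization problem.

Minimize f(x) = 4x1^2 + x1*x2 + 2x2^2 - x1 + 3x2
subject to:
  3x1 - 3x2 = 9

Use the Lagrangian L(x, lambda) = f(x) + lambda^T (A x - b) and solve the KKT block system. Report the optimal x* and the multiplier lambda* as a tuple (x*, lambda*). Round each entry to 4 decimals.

Form the Lagrangian:
  L(x, lambda) = (1/2) x^T Q x + c^T x + lambda^T (A x - b)
Stationarity (grad_x L = 0): Q x + c + A^T lambda = 0.
Primal feasibility: A x = b.

This gives the KKT block system:
  [ Q   A^T ] [ x     ]   [-c ]
  [ A    0  ] [ lambda ] = [ b ]

Solving the linear system:
  x*      = (0.9286, -2.0714)
  lambda* = (-1.4524)
  f(x*)   = 2.9643

x* = (0.9286, -2.0714), lambda* = (-1.4524)


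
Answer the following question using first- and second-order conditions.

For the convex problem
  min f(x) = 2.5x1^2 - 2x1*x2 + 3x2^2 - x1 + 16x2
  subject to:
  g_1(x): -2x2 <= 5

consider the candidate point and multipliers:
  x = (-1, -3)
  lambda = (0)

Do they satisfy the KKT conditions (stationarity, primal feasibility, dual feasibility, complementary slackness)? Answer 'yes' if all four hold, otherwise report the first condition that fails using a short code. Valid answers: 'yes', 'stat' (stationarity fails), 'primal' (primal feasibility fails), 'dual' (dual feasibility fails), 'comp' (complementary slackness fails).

Gradient of f: grad f(x) = Q x + c = (0, 0)
Constraint values g_i(x) = a_i^T x - b_i:
  g_1((-1, -3)) = 1
Stationarity residual: grad f(x) + sum_i lambda_i a_i = (0, 0)
  -> stationarity OK
Primal feasibility (all g_i <= 0): FAILS
Dual feasibility (all lambda_i >= 0): OK
Complementary slackness (lambda_i * g_i(x) = 0 for all i): OK

Verdict: the first failing condition is primal_feasibility -> primal.

primal


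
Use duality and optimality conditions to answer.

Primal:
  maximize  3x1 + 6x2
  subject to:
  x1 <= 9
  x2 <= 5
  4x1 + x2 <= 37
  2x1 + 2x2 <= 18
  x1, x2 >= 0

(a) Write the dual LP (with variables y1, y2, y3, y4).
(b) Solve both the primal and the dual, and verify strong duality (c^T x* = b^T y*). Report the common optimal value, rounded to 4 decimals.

The standard primal-dual pair for 'max c^T x s.t. A x <= b, x >= 0' is:
  Dual:  min b^T y  s.t.  A^T y >= c,  y >= 0.

So the dual LP is:
  minimize  9y1 + 5y2 + 37y3 + 18y4
  subject to:
    y1 + 4y3 + 2y4 >= 3
    y2 + y3 + 2y4 >= 6
    y1, y2, y3, y4 >= 0

Solving the primal: x* = (4, 5).
  primal value c^T x* = 42.
Solving the dual: y* = (0, 3, 0, 1.5).
  dual value b^T y* = 42.
Strong duality: c^T x* = b^T y*. Confirmed.

42


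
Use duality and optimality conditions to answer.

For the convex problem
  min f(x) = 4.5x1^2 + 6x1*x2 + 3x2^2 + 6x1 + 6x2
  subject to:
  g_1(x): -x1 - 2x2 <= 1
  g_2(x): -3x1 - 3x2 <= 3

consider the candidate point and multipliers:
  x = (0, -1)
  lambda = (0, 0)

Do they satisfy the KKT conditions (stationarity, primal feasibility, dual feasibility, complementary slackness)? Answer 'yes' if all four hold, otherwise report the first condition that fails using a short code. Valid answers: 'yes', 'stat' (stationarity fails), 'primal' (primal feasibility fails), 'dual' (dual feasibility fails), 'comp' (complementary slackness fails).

Gradient of f: grad f(x) = Q x + c = (0, 0)
Constraint values g_i(x) = a_i^T x - b_i:
  g_1((0, -1)) = 1
  g_2((0, -1)) = 0
Stationarity residual: grad f(x) + sum_i lambda_i a_i = (0, 0)
  -> stationarity OK
Primal feasibility (all g_i <= 0): FAILS
Dual feasibility (all lambda_i >= 0): OK
Complementary slackness (lambda_i * g_i(x) = 0 for all i): OK

Verdict: the first failing condition is primal_feasibility -> primal.

primal


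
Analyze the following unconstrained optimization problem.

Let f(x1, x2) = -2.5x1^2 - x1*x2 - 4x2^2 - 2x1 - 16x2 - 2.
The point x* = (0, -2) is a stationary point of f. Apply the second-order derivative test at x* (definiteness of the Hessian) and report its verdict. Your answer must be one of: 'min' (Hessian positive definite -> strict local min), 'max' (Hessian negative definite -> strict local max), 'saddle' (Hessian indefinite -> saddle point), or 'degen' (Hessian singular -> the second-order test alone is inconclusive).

Compute the Hessian H = grad^2 f:
  H = [[-5, -1], [-1, -8]]
Verify stationarity: grad f(x*) = H x* + g = (0, 0).
Eigenvalues of H: -8.3028, -4.6972.
Both eigenvalues < 0, so H is negative definite -> x* is a strict local max.

max


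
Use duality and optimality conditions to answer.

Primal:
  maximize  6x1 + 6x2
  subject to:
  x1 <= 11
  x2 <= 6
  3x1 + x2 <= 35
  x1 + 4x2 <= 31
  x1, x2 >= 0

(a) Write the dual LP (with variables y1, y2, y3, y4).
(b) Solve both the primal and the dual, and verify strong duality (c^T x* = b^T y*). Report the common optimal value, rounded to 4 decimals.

The standard primal-dual pair for 'max c^T x s.t. A x <= b, x >= 0' is:
  Dual:  min b^T y  s.t.  A^T y >= c,  y >= 0.

So the dual LP is:
  minimize  11y1 + 6y2 + 35y3 + 31y4
  subject to:
    y1 + 3y3 + y4 >= 6
    y2 + y3 + 4y4 >= 6
    y1, y2, y3, y4 >= 0

Solving the primal: x* = (9.9091, 5.2727).
  primal value c^T x* = 91.0909.
Solving the dual: y* = (0, 0, 1.6364, 1.0909).
  dual value b^T y* = 91.0909.
Strong duality: c^T x* = b^T y*. Confirmed.

91.0909


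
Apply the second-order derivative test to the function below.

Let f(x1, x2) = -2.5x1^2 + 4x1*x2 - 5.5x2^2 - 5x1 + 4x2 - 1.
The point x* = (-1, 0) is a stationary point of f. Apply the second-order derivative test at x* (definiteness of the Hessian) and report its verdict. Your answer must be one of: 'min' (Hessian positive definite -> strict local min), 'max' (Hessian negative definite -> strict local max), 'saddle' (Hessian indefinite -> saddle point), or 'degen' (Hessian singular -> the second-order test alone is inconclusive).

Compute the Hessian H = grad^2 f:
  H = [[-5, 4], [4, -11]]
Verify stationarity: grad f(x*) = H x* + g = (0, 0).
Eigenvalues of H: -13, -3.
Both eigenvalues < 0, so H is negative definite -> x* is a strict local max.

max


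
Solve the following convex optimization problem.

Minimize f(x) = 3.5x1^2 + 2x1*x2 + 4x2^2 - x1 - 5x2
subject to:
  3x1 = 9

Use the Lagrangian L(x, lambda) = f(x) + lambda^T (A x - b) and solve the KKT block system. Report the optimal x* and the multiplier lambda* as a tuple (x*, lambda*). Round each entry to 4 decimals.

Form the Lagrangian:
  L(x, lambda) = (1/2) x^T Q x + c^T x + lambda^T (A x - b)
Stationarity (grad_x L = 0): Q x + c + A^T lambda = 0.
Primal feasibility: A x = b.

This gives the KKT block system:
  [ Q   A^T ] [ x     ]   [-c ]
  [ A    0  ] [ lambda ] = [ b ]

Solving the linear system:
  x*      = (3, -0.125)
  lambda* = (-6.5833)
  f(x*)   = 28.4375

x* = (3, -0.125), lambda* = (-6.5833)


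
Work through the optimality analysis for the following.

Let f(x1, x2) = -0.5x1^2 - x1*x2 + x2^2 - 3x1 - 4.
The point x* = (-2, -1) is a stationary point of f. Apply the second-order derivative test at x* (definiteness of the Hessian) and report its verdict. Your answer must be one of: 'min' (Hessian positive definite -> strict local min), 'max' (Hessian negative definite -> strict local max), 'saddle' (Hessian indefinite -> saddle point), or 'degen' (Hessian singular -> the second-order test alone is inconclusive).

Compute the Hessian H = grad^2 f:
  H = [[-1, -1], [-1, 2]]
Verify stationarity: grad f(x*) = H x* + g = (0, 0).
Eigenvalues of H: -1.3028, 2.3028.
Eigenvalues have mixed signs, so H is indefinite -> x* is a saddle point.

saddle


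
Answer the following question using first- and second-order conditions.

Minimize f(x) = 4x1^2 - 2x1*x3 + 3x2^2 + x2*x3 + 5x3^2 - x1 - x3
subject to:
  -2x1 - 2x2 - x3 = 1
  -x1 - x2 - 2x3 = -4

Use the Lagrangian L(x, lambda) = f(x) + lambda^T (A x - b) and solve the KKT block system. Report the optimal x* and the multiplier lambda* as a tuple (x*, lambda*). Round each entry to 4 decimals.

Form the Lagrangian:
  L(x, lambda) = (1/2) x^T Q x + c^T x + lambda^T (A x - b)
Stationarity (grad_x L = 0): Q x + c + A^T lambda = 0.
Primal feasibility: A x = b.

This gives the KKT block system:
  [ Q   A^T ] [ x     ]   [-c ]
  [ A    0  ] [ lambda ] = [ b ]

Solving the linear system:
  x*      = (-0.1429, -1.8571, 3)
  lambda* = (-14.5714, 21)
  f(x*)   = 47.8571

x* = (-0.1429, -1.8571, 3), lambda* = (-14.5714, 21)


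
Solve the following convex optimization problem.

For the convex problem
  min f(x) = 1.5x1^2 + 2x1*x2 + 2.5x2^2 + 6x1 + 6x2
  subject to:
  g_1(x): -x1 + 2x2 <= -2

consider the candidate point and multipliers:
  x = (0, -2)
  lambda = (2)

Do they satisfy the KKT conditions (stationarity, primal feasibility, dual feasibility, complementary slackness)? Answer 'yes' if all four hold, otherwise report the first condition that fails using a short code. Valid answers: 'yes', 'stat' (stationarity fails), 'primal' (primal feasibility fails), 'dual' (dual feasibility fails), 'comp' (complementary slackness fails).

Gradient of f: grad f(x) = Q x + c = (2, -4)
Constraint values g_i(x) = a_i^T x - b_i:
  g_1((0, -2)) = -2
Stationarity residual: grad f(x) + sum_i lambda_i a_i = (0, 0)
  -> stationarity OK
Primal feasibility (all g_i <= 0): OK
Dual feasibility (all lambda_i >= 0): OK
Complementary slackness (lambda_i * g_i(x) = 0 for all i): FAILS

Verdict: the first failing condition is complementary_slackness -> comp.

comp


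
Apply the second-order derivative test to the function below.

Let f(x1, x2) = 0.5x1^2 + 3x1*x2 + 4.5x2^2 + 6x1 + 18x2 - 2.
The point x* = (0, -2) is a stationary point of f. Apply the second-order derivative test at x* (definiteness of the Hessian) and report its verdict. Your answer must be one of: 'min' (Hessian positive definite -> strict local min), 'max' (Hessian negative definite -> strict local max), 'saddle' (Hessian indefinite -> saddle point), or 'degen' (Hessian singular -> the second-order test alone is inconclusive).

Compute the Hessian H = grad^2 f:
  H = [[1, 3], [3, 9]]
Verify stationarity: grad f(x*) = H x* + g = (0, 0).
Eigenvalues of H: 0, 10.
H has a zero eigenvalue (singular; positive semidefinite but not definite), so H is neither positive definite, negative definite, nor indefinite. The second-order test alone is inconclusive -> degen.
(Indeed, f is constant along the null direction of H through x*, so x* is not a strict local extremum.)

degen


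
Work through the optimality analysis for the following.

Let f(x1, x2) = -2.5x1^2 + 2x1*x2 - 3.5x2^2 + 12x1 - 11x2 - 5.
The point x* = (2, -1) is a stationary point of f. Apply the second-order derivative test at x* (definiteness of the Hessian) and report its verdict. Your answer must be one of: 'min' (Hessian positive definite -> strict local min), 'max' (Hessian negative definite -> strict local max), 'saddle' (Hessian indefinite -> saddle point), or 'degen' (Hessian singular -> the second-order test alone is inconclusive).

Compute the Hessian H = grad^2 f:
  H = [[-5, 2], [2, -7]]
Verify stationarity: grad f(x*) = H x* + g = (0, 0).
Eigenvalues of H: -8.2361, -3.7639.
Both eigenvalues < 0, so H is negative definite -> x* is a strict local max.

max


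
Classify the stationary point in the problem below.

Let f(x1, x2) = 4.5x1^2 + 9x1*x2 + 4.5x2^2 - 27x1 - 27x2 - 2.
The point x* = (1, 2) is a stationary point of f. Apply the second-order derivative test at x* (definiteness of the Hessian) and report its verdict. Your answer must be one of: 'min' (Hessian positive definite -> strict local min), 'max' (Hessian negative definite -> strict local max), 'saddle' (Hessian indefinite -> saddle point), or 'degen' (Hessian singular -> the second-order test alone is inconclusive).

Compute the Hessian H = grad^2 f:
  H = [[9, 9], [9, 9]]
Verify stationarity: grad f(x*) = H x* + g = (0, 0).
Eigenvalues of H: 0, 18.
H has a zero eigenvalue (singular; positive semidefinite but not definite), so H is neither positive definite, negative definite, nor indefinite. The second-order test alone is inconclusive -> degen.
(Indeed, f is constant along the null direction of H through x*, so x* is not a strict local extremum.)

degen


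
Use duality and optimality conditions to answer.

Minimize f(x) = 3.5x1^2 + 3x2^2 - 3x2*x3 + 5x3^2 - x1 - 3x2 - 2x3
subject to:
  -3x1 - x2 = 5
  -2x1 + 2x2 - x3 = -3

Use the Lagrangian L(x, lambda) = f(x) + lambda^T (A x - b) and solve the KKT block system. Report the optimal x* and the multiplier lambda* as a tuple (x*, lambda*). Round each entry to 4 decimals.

Form the Lagrangian:
  L(x, lambda) = (1/2) x^T Q x + c^T x + lambda^T (A x - b)
Stationarity (grad_x L = 0): Q x + c + A^T lambda = 0.
Primal feasibility: A x = b.

This gives the KKT block system:
  [ Q   A^T ] [ x     ]   [-c ]
  [ A    0  ] [ lambda ] = [ b ]

Solving the linear system:
  x*      = (-0.8815, -2.3555, 0.0521)
  lambda* = (-6.1149, 5.5871)
  f(x*)   = 27.5898

x* = (-0.8815, -2.3555, 0.0521), lambda* = (-6.1149, 5.5871)


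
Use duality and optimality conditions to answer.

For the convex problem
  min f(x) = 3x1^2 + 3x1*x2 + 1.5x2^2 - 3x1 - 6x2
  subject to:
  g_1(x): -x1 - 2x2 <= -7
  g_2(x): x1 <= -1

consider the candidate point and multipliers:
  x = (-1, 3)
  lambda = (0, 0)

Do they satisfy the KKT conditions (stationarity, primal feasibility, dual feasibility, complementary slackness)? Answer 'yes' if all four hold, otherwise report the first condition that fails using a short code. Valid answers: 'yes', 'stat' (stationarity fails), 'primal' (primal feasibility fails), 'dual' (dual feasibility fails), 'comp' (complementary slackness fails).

Gradient of f: grad f(x) = Q x + c = (0, 0)
Constraint values g_i(x) = a_i^T x - b_i:
  g_1((-1, 3)) = 2
  g_2((-1, 3)) = 0
Stationarity residual: grad f(x) + sum_i lambda_i a_i = (0, 0)
  -> stationarity OK
Primal feasibility (all g_i <= 0): FAILS
Dual feasibility (all lambda_i >= 0): OK
Complementary slackness (lambda_i * g_i(x) = 0 for all i): OK

Verdict: the first failing condition is primal_feasibility -> primal.

primal


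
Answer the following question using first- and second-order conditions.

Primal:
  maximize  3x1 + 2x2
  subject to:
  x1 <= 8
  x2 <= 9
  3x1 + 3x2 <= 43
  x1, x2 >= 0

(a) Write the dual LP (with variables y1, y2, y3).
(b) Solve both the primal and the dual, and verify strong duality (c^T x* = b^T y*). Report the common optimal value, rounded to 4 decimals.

The standard primal-dual pair for 'max c^T x s.t. A x <= b, x >= 0' is:
  Dual:  min b^T y  s.t.  A^T y >= c,  y >= 0.

So the dual LP is:
  minimize  8y1 + 9y2 + 43y3
  subject to:
    y1 + 3y3 >= 3
    y2 + 3y3 >= 2
    y1, y2, y3 >= 0

Solving the primal: x* = (8, 6.3333).
  primal value c^T x* = 36.6667.
Solving the dual: y* = (1, 0, 0.6667).
  dual value b^T y* = 36.6667.
Strong duality: c^T x* = b^T y*. Confirmed.

36.6667


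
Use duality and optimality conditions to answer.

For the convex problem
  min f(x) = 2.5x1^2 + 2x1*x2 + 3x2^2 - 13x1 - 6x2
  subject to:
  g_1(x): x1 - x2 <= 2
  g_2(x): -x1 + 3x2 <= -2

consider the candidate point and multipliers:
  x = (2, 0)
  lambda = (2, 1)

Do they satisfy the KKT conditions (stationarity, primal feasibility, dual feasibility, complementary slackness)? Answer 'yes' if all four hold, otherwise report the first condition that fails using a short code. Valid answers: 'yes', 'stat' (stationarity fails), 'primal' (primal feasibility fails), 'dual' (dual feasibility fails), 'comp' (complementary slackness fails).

Gradient of f: grad f(x) = Q x + c = (-3, -2)
Constraint values g_i(x) = a_i^T x - b_i:
  g_1((2, 0)) = 0
  g_2((2, 0)) = 0
Stationarity residual: grad f(x) + sum_i lambda_i a_i = (-2, -1)
  -> stationarity FAILS
Primal feasibility (all g_i <= 0): OK
Dual feasibility (all lambda_i >= 0): OK
Complementary slackness (lambda_i * g_i(x) = 0 for all i): OK

Verdict: the first failing condition is stationarity -> stat.

stat


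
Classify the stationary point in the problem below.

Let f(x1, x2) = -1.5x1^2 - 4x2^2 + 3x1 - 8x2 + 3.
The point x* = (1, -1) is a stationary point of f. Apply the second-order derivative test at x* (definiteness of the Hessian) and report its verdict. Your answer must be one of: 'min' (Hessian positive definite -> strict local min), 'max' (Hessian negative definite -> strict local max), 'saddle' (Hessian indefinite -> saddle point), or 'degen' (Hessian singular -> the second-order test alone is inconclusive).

Compute the Hessian H = grad^2 f:
  H = [[-3, 0], [0, -8]]
Verify stationarity: grad f(x*) = H x* + g = (0, 0).
Eigenvalues of H: -8, -3.
Both eigenvalues < 0, so H is negative definite -> x* is a strict local max.

max


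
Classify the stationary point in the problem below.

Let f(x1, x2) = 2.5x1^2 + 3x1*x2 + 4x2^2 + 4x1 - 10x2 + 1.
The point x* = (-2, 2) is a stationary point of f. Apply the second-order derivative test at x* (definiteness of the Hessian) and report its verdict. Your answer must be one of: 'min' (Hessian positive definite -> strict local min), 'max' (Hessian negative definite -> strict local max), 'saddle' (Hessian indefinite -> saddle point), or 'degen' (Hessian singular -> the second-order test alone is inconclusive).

Compute the Hessian H = grad^2 f:
  H = [[5, 3], [3, 8]]
Verify stationarity: grad f(x*) = H x* + g = (0, 0).
Eigenvalues of H: 3.1459, 9.8541.
Both eigenvalues > 0, so H is positive definite -> x* is a strict local min.

min


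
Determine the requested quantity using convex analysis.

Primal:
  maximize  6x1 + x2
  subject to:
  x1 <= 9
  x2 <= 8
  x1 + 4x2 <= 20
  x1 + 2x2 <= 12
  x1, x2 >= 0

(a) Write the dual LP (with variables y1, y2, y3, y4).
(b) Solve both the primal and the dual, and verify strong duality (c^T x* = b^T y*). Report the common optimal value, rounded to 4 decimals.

The standard primal-dual pair for 'max c^T x s.t. A x <= b, x >= 0' is:
  Dual:  min b^T y  s.t.  A^T y >= c,  y >= 0.

So the dual LP is:
  minimize  9y1 + 8y2 + 20y3 + 12y4
  subject to:
    y1 + y3 + y4 >= 6
    y2 + 4y3 + 2y4 >= 1
    y1, y2, y3, y4 >= 0

Solving the primal: x* = (9, 1.5).
  primal value c^T x* = 55.5.
Solving the dual: y* = (5.5, 0, 0, 0.5).
  dual value b^T y* = 55.5.
Strong duality: c^T x* = b^T y*. Confirmed.

55.5


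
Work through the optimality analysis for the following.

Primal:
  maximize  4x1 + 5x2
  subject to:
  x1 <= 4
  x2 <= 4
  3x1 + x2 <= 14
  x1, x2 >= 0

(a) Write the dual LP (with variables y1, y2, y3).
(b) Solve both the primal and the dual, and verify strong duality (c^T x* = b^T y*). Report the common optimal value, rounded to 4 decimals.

The standard primal-dual pair for 'max c^T x s.t. A x <= b, x >= 0' is:
  Dual:  min b^T y  s.t.  A^T y >= c,  y >= 0.

So the dual LP is:
  minimize  4y1 + 4y2 + 14y3
  subject to:
    y1 + 3y3 >= 4
    y2 + y3 >= 5
    y1, y2, y3 >= 0

Solving the primal: x* = (3.3333, 4).
  primal value c^T x* = 33.3333.
Solving the dual: y* = (0, 3.6667, 1.3333).
  dual value b^T y* = 33.3333.
Strong duality: c^T x* = b^T y*. Confirmed.

33.3333


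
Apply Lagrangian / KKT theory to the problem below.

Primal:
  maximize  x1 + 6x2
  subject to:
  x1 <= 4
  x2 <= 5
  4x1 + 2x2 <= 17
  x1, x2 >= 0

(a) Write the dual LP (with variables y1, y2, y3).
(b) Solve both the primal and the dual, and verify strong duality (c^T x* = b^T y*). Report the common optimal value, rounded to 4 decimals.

The standard primal-dual pair for 'max c^T x s.t. A x <= b, x >= 0' is:
  Dual:  min b^T y  s.t.  A^T y >= c,  y >= 0.

So the dual LP is:
  minimize  4y1 + 5y2 + 17y3
  subject to:
    y1 + 4y3 >= 1
    y2 + 2y3 >= 6
    y1, y2, y3 >= 0

Solving the primal: x* = (1.75, 5).
  primal value c^T x* = 31.75.
Solving the dual: y* = (0, 5.5, 0.25).
  dual value b^T y* = 31.75.
Strong duality: c^T x* = b^T y*. Confirmed.

31.75


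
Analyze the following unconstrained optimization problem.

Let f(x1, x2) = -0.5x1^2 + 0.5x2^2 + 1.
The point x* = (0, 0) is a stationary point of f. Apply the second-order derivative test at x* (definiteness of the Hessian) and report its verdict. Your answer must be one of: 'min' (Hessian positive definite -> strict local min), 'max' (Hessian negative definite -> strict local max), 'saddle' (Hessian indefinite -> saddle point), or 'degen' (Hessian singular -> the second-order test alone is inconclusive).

Compute the Hessian H = grad^2 f:
  H = [[-1, 0], [0, 1]]
Verify stationarity: grad f(x*) = H x* + g = (0, 0).
Eigenvalues of H: -1, 1.
Eigenvalues have mixed signs, so H is indefinite -> x* is a saddle point.

saddle


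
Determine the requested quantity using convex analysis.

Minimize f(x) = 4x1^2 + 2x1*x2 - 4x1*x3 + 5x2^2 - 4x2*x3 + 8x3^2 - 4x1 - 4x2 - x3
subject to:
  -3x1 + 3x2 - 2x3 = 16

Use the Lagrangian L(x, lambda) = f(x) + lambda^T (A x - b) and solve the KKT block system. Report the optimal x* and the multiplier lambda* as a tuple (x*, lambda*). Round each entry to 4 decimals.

Form the Lagrangian:
  L(x, lambda) = (1/2) x^T Q x + c^T x + lambda^T (A x - b)
Stationarity (grad_x L = 0): Q x + c + A^T lambda = 0.
Primal feasibility: A x = b.

This gives the KKT block system:
  [ Q   A^T ] [ x     ]   [-c ]
  [ A    0  ] [ lambda ] = [ b ]

Solving the linear system:
  x*      = (-2.5455, 2.3222, -0.6985)
  lambda* = (-5.6417)
  f(x*)   = 45.9295

x* = (-2.5455, 2.3222, -0.6985), lambda* = (-5.6417)


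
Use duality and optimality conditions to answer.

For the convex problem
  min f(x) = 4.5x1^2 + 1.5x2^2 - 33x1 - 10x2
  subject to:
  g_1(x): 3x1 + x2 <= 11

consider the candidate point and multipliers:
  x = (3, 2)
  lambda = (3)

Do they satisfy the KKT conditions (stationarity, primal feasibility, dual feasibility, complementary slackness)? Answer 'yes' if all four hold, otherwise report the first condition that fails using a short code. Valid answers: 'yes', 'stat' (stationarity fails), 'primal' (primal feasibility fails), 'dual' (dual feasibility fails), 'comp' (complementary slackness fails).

Gradient of f: grad f(x) = Q x + c = (-6, -4)
Constraint values g_i(x) = a_i^T x - b_i:
  g_1((3, 2)) = 0
Stationarity residual: grad f(x) + sum_i lambda_i a_i = (3, -1)
  -> stationarity FAILS
Primal feasibility (all g_i <= 0): OK
Dual feasibility (all lambda_i >= 0): OK
Complementary slackness (lambda_i * g_i(x) = 0 for all i): OK

Verdict: the first failing condition is stationarity -> stat.

stat


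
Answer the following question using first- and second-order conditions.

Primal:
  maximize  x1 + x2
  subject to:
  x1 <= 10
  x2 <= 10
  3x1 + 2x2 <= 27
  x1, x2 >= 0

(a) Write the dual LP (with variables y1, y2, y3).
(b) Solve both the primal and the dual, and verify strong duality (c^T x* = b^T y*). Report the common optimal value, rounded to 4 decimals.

The standard primal-dual pair for 'max c^T x s.t. A x <= b, x >= 0' is:
  Dual:  min b^T y  s.t.  A^T y >= c,  y >= 0.

So the dual LP is:
  minimize  10y1 + 10y2 + 27y3
  subject to:
    y1 + 3y3 >= 1
    y2 + 2y3 >= 1
    y1, y2, y3 >= 0

Solving the primal: x* = (2.3333, 10).
  primal value c^T x* = 12.3333.
Solving the dual: y* = (0, 0.3333, 0.3333).
  dual value b^T y* = 12.3333.
Strong duality: c^T x* = b^T y*. Confirmed.

12.3333


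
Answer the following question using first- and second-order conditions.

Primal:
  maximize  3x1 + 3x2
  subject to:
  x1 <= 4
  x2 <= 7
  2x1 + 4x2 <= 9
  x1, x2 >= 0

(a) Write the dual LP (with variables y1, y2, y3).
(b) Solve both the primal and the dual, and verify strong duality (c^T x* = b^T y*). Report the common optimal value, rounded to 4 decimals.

The standard primal-dual pair for 'max c^T x s.t. A x <= b, x >= 0' is:
  Dual:  min b^T y  s.t.  A^T y >= c,  y >= 0.

So the dual LP is:
  minimize  4y1 + 7y2 + 9y3
  subject to:
    y1 + 2y3 >= 3
    y2 + 4y3 >= 3
    y1, y2, y3 >= 0

Solving the primal: x* = (4, 0.25).
  primal value c^T x* = 12.75.
Solving the dual: y* = (1.5, 0, 0.75).
  dual value b^T y* = 12.75.
Strong duality: c^T x* = b^T y*. Confirmed.

12.75


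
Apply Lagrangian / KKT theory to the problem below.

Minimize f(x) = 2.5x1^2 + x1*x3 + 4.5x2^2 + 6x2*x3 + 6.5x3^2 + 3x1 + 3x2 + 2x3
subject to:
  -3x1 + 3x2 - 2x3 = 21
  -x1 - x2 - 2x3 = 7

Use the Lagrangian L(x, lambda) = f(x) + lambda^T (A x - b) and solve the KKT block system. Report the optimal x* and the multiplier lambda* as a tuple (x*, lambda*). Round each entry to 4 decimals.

Form the Lagrangian:
  L(x, lambda) = (1/2) x^T Q x + c^T x + lambda^T (A x - b)
Stationarity (grad_x L = 0): Q x + c + A^T lambda = 0.
Primal feasibility: A x = b.

This gives the KKT block system:
  [ Q   A^T ] [ x     ]   [-c ]
  [ A    0  ] [ lambda ] = [ b ]

Solving the linear system:
  x*      = (-3.8759, 1.562, -2.3431)
  lambda* = (-3.6204, -7.8613)
  f(x*)   = 59.7153

x* = (-3.8759, 1.562, -2.3431), lambda* = (-3.6204, -7.8613)


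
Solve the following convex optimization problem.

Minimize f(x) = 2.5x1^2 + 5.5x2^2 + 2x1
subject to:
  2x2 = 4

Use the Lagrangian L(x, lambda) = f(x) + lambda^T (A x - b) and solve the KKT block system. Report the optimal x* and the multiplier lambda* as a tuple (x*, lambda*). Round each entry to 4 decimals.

Form the Lagrangian:
  L(x, lambda) = (1/2) x^T Q x + c^T x + lambda^T (A x - b)
Stationarity (grad_x L = 0): Q x + c + A^T lambda = 0.
Primal feasibility: A x = b.

This gives the KKT block system:
  [ Q   A^T ] [ x     ]   [-c ]
  [ A    0  ] [ lambda ] = [ b ]

Solving the linear system:
  x*      = (-0.4, 2)
  lambda* = (-11)
  f(x*)   = 21.6

x* = (-0.4, 2), lambda* = (-11)


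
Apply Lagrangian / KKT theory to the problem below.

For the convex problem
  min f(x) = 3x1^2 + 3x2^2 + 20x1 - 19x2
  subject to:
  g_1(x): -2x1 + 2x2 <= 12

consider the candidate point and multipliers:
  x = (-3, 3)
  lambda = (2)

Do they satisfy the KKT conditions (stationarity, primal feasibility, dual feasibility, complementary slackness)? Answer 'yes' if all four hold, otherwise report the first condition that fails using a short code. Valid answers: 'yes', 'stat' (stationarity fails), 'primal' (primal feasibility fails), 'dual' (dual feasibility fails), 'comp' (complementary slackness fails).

Gradient of f: grad f(x) = Q x + c = (2, -1)
Constraint values g_i(x) = a_i^T x - b_i:
  g_1((-3, 3)) = 0
Stationarity residual: grad f(x) + sum_i lambda_i a_i = (-2, 3)
  -> stationarity FAILS
Primal feasibility (all g_i <= 0): OK
Dual feasibility (all lambda_i >= 0): OK
Complementary slackness (lambda_i * g_i(x) = 0 for all i): OK

Verdict: the first failing condition is stationarity -> stat.

stat


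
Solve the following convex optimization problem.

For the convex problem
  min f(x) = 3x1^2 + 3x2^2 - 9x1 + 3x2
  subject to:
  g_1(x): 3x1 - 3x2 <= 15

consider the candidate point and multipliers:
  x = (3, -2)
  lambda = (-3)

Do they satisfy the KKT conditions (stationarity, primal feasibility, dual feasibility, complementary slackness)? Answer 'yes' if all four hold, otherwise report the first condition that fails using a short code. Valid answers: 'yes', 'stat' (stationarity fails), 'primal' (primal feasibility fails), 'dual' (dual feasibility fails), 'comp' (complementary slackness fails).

Gradient of f: grad f(x) = Q x + c = (9, -9)
Constraint values g_i(x) = a_i^T x - b_i:
  g_1((3, -2)) = 0
Stationarity residual: grad f(x) + sum_i lambda_i a_i = (0, 0)
  -> stationarity OK
Primal feasibility (all g_i <= 0): OK
Dual feasibility (all lambda_i >= 0): FAILS
Complementary slackness (lambda_i * g_i(x) = 0 for all i): OK

Verdict: the first failing condition is dual_feasibility -> dual.

dual


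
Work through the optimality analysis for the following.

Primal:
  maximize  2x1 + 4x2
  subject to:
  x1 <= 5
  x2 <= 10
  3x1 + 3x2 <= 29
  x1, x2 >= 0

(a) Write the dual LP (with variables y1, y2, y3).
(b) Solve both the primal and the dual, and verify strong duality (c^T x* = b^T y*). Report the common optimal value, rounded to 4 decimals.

The standard primal-dual pair for 'max c^T x s.t. A x <= b, x >= 0' is:
  Dual:  min b^T y  s.t.  A^T y >= c,  y >= 0.

So the dual LP is:
  minimize  5y1 + 10y2 + 29y3
  subject to:
    y1 + 3y3 >= 2
    y2 + 3y3 >= 4
    y1, y2, y3 >= 0

Solving the primal: x* = (0, 9.6667).
  primal value c^T x* = 38.6667.
Solving the dual: y* = (0, 0, 1.3333).
  dual value b^T y* = 38.6667.
Strong duality: c^T x* = b^T y*. Confirmed.

38.6667


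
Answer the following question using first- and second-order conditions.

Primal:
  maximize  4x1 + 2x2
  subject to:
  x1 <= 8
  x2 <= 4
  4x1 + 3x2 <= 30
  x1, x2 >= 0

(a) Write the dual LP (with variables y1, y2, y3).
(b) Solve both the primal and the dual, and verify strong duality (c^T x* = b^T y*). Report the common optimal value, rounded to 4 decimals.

The standard primal-dual pair for 'max c^T x s.t. A x <= b, x >= 0' is:
  Dual:  min b^T y  s.t.  A^T y >= c,  y >= 0.

So the dual LP is:
  minimize  8y1 + 4y2 + 30y3
  subject to:
    y1 + 4y3 >= 4
    y2 + 3y3 >= 2
    y1, y2, y3 >= 0

Solving the primal: x* = (7.5, 0).
  primal value c^T x* = 30.
Solving the dual: y* = (0, 0, 1).
  dual value b^T y* = 30.
Strong duality: c^T x* = b^T y*. Confirmed.

30


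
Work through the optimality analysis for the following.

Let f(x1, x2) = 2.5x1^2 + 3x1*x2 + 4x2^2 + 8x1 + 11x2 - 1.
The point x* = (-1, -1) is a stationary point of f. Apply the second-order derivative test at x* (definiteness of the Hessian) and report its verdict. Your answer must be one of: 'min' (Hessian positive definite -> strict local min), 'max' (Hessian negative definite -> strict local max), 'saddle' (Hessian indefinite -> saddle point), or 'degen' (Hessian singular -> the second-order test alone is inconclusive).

Compute the Hessian H = grad^2 f:
  H = [[5, 3], [3, 8]]
Verify stationarity: grad f(x*) = H x* + g = (0, 0).
Eigenvalues of H: 3.1459, 9.8541.
Both eigenvalues > 0, so H is positive definite -> x* is a strict local min.

min


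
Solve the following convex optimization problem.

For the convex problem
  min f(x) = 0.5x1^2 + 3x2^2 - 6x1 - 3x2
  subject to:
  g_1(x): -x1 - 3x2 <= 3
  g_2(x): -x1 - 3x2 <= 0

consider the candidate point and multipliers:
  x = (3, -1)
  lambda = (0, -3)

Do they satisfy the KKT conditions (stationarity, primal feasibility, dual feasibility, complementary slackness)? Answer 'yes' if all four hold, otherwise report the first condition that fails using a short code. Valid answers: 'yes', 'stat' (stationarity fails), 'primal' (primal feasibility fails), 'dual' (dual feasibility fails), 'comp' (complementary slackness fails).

Gradient of f: grad f(x) = Q x + c = (-3, -9)
Constraint values g_i(x) = a_i^T x - b_i:
  g_1((3, -1)) = -3
  g_2((3, -1)) = 0
Stationarity residual: grad f(x) + sum_i lambda_i a_i = (0, 0)
  -> stationarity OK
Primal feasibility (all g_i <= 0): OK
Dual feasibility (all lambda_i >= 0): FAILS
Complementary slackness (lambda_i * g_i(x) = 0 for all i): OK

Verdict: the first failing condition is dual_feasibility -> dual.

dual


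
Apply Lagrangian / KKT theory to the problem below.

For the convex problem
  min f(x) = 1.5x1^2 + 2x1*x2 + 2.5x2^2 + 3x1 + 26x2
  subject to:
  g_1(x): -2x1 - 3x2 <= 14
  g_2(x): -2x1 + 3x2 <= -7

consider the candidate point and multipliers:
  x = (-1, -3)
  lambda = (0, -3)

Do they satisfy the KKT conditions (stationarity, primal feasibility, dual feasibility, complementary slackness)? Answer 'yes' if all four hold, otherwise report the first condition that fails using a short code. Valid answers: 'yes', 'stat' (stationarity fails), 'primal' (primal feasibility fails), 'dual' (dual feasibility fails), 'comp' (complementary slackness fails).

Gradient of f: grad f(x) = Q x + c = (-6, 9)
Constraint values g_i(x) = a_i^T x - b_i:
  g_1((-1, -3)) = -3
  g_2((-1, -3)) = 0
Stationarity residual: grad f(x) + sum_i lambda_i a_i = (0, 0)
  -> stationarity OK
Primal feasibility (all g_i <= 0): OK
Dual feasibility (all lambda_i >= 0): FAILS
Complementary slackness (lambda_i * g_i(x) = 0 for all i): OK

Verdict: the first failing condition is dual_feasibility -> dual.

dual


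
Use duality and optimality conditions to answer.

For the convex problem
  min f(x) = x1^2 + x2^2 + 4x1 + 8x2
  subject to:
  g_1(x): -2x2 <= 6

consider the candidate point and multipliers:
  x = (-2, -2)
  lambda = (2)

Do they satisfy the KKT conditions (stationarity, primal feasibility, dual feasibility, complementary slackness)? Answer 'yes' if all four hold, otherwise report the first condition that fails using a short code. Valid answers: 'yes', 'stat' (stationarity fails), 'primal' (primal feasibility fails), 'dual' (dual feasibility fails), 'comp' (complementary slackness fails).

Gradient of f: grad f(x) = Q x + c = (0, 4)
Constraint values g_i(x) = a_i^T x - b_i:
  g_1((-2, -2)) = -2
Stationarity residual: grad f(x) + sum_i lambda_i a_i = (0, 0)
  -> stationarity OK
Primal feasibility (all g_i <= 0): OK
Dual feasibility (all lambda_i >= 0): OK
Complementary slackness (lambda_i * g_i(x) = 0 for all i): FAILS

Verdict: the first failing condition is complementary_slackness -> comp.

comp


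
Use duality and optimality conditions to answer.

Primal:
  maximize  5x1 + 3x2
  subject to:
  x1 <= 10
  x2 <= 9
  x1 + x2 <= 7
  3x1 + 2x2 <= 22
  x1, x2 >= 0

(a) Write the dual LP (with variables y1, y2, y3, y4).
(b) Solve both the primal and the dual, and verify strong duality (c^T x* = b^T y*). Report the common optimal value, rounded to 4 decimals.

The standard primal-dual pair for 'max c^T x s.t. A x <= b, x >= 0' is:
  Dual:  min b^T y  s.t.  A^T y >= c,  y >= 0.

So the dual LP is:
  minimize  10y1 + 9y2 + 7y3 + 22y4
  subject to:
    y1 + y3 + 3y4 >= 5
    y2 + y3 + 2y4 >= 3
    y1, y2, y3, y4 >= 0

Solving the primal: x* = (7, 0).
  primal value c^T x* = 35.
Solving the dual: y* = (0, 0, 5, 0).
  dual value b^T y* = 35.
Strong duality: c^T x* = b^T y*. Confirmed.

35


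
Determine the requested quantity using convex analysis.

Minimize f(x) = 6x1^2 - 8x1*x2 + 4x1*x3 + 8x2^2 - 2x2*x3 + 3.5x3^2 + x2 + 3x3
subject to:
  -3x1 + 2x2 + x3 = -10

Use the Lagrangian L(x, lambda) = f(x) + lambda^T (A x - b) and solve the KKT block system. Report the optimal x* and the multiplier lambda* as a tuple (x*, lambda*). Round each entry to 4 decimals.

Form the Lagrangian:
  L(x, lambda) = (1/2) x^T Q x + c^T x + lambda^T (A x - b)
Stationarity (grad_x L = 0): Q x + c + A^T lambda = 0.
Primal feasibility: A x = b.

This gives the KKT block system:
  [ Q   A^T ] [ x     ]   [-c ]
  [ A    0  ] [ lambda ] = [ b ]

Solving the linear system:
  x*      = (2.4829, 0.0751, -2.7015)
  lambda* = (6.1293)
  f(x*)   = 26.6317

x* = (2.4829, 0.0751, -2.7015), lambda* = (6.1293)


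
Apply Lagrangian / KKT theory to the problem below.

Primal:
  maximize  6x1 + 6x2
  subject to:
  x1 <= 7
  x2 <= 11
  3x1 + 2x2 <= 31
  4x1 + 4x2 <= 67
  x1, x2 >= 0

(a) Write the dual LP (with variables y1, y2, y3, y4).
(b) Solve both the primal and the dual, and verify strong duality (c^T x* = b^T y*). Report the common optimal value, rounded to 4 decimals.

The standard primal-dual pair for 'max c^T x s.t. A x <= b, x >= 0' is:
  Dual:  min b^T y  s.t.  A^T y >= c,  y >= 0.

So the dual LP is:
  minimize  7y1 + 11y2 + 31y3 + 67y4
  subject to:
    y1 + 3y3 + 4y4 >= 6
    y2 + 2y3 + 4y4 >= 6
    y1, y2, y3, y4 >= 0

Solving the primal: x* = (3, 11).
  primal value c^T x* = 84.
Solving the dual: y* = (0, 2, 2, 0).
  dual value b^T y* = 84.
Strong duality: c^T x* = b^T y*. Confirmed.

84


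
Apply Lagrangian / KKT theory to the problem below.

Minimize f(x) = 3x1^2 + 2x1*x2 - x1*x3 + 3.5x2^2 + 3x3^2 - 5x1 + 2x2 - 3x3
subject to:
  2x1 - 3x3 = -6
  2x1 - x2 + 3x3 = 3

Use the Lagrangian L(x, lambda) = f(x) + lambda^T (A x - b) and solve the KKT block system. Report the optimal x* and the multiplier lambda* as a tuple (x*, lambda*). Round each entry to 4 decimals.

Form the Lagrangian:
  L(x, lambda) = (1/2) x^T Q x + c^T x + lambda^T (A x - b)
Stationarity (grad_x L = 0): Q x + c + A^T lambda = 0.
Primal feasibility: A x = b.

This gives the KKT block system:
  [ Q   A^T ] [ x     ]   [-c ]
  [ A    0  ] [ lambda ] = [ b ]

Solving the linear system:
  x*      = (-0.7167, 0.133, 1.5222)
  lambda* = (3.7808, 1.4975)
  f(x*)   = 8.7377

x* = (-0.7167, 0.133, 1.5222), lambda* = (3.7808, 1.4975)


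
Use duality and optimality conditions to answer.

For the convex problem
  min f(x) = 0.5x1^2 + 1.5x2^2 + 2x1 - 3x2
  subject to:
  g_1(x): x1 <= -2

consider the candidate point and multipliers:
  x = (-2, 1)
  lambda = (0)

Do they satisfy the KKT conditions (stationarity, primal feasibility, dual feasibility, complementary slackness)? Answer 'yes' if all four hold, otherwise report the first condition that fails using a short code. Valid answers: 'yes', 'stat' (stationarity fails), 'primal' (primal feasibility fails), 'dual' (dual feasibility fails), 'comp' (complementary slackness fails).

Gradient of f: grad f(x) = Q x + c = (0, 0)
Constraint values g_i(x) = a_i^T x - b_i:
  g_1((-2, 1)) = 0
Stationarity residual: grad f(x) + sum_i lambda_i a_i = (0, 0)
  -> stationarity OK
Primal feasibility (all g_i <= 0): OK
Dual feasibility (all lambda_i >= 0): OK
Complementary slackness (lambda_i * g_i(x) = 0 for all i): OK

Verdict: yes, KKT holds.

yes


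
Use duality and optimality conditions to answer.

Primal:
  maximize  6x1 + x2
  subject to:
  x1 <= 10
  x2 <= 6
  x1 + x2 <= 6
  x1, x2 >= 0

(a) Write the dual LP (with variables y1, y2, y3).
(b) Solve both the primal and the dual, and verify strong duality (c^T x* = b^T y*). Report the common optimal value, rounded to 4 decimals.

The standard primal-dual pair for 'max c^T x s.t. A x <= b, x >= 0' is:
  Dual:  min b^T y  s.t.  A^T y >= c,  y >= 0.

So the dual LP is:
  minimize  10y1 + 6y2 + 6y3
  subject to:
    y1 + y3 >= 6
    y2 + y3 >= 1
    y1, y2, y3 >= 0

Solving the primal: x* = (6, 0).
  primal value c^T x* = 36.
Solving the dual: y* = (0, 0, 6).
  dual value b^T y* = 36.
Strong duality: c^T x* = b^T y*. Confirmed.

36
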